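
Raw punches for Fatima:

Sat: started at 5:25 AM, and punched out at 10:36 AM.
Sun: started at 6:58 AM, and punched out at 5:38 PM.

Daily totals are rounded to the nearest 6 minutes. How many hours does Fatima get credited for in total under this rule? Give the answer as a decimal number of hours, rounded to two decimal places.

15.90 hours

Sat: 5:25 AM–10:36 AM = 5 h 11 min → rounds to 5 h 12 min
Sun: 6:58 AM–5:38 PM = 10 h 40 min → rounds to 10 h 42 min
Total credited: 15 h 54 min.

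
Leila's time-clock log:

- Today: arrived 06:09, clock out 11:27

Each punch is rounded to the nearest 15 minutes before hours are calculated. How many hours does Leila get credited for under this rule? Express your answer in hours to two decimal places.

Today: in 06:09→06:15, out 11:27→11:30; 5 h 15 min

5.25 hours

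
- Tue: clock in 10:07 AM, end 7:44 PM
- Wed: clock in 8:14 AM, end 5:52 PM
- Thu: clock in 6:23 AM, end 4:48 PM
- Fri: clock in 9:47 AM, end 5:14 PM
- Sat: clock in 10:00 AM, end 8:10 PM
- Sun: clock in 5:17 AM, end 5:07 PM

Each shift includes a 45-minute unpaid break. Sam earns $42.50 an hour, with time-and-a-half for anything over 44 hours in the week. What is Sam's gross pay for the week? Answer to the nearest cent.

Tue: 10:07 AM–7:44 PM = 9 h 37 min; less 45 min break → 8 h 52 min
Wed: 8:14 AM–5:52 PM = 9 h 38 min; less 45 min break → 8 h 53 min
Thu: 6:23 AM–4:48 PM = 10 h 25 min; less 45 min break → 9 h 40 min
Fri: 9:47 AM–5:14 PM = 7 h 27 min; less 45 min break → 6 h 42 min
Sat: 10:00 AM–8:10 PM = 10 h 10 min; less 45 min break → 9 h 25 min
Sun: 5:17 AM–5:07 PM = 11 h 50 min; less 45 min break → 11 h 5 min
Total worked: 54 h 37 min = 3277 min.
Regular 44 h 0 min = 2640 min at $42.50/h; overtime 10 h 37 min = 637 min at $63.75/h.
Pay = (2640 × $42.50 + 637 × $63.75) ÷ 60 = $2546.81.

$2546.81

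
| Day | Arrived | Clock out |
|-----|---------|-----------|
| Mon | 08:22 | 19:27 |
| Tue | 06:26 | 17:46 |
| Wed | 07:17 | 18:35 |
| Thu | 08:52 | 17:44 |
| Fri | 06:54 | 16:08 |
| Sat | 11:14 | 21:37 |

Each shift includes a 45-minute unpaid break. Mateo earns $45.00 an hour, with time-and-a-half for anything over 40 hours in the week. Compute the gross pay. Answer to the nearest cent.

$2994.75

Mon: 08:22–19:27 = 11 h 5 min; less 45 min break → 10 h 20 min
Tue: 06:26–17:46 = 11 h 20 min; less 45 min break → 10 h 35 min
Wed: 07:17–18:35 = 11 h 18 min; less 45 min break → 10 h 33 min
Thu: 08:52–17:44 = 8 h 52 min; less 45 min break → 8 h 7 min
Fri: 06:54–16:08 = 9 h 14 min; less 45 min break → 8 h 29 min
Sat: 11:14–21:37 = 10 h 23 min; less 45 min break → 9 h 38 min
Total worked: 57 h 42 min = 3462 min.
Regular 40 h 0 min = 2400 min at $45.00/h; overtime 17 h 42 min = 1062 min at $67.50/h.
Pay = (2400 × $45.00 + 1062 × $67.50) ÷ 60 = $2994.75.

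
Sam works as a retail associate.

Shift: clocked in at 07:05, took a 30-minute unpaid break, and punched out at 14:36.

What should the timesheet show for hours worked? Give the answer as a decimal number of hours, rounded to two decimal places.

Shift: 07:05–14:36 = 7 h 31 min; less 30 min break → 7 h 1 min

7.02 hours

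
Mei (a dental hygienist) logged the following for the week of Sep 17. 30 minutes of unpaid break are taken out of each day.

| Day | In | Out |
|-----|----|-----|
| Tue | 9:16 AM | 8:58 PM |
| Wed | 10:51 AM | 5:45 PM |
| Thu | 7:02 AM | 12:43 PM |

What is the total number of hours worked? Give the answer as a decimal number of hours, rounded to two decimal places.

Tue: 9:16 AM–8:58 PM = 11 h 42 min; less 30 min break → 11 h 12 min
Wed: 10:51 AM–5:45 PM = 6 h 54 min; less 30 min break → 6 h 24 min
Thu: 7:02 AM–12:43 PM = 5 h 41 min; less 30 min break → 5 h 11 min
Total: 11 h 12 min + 6 h 24 min + 5 h 11 min = 22 h 47 min.

22.78 hours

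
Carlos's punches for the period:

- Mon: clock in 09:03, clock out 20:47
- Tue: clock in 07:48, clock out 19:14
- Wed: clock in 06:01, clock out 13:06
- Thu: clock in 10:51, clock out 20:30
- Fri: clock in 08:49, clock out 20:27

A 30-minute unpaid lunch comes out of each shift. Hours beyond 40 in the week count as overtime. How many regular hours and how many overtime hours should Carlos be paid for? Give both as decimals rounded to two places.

Mon: 09:03–20:47 = 11 h 44 min; less 30 min break → 11 h 14 min
Tue: 07:48–19:14 = 11 h 26 min; less 30 min break → 10 h 56 min
Wed: 06:01–13:06 = 7 h 5 min; less 30 min break → 6 h 35 min
Thu: 10:51–20:30 = 9 h 39 min; less 30 min break → 9 h 9 min
Fri: 08:49–20:27 = 11 h 38 min; less 30 min break → 11 h 8 min
Total worked: 49 h 2 min = 49.03 h.
Threshold 40 h → overtime 9 h 2 min, regular 40 h 0 min.

Regular 40.00 hours, overtime 9.03 hours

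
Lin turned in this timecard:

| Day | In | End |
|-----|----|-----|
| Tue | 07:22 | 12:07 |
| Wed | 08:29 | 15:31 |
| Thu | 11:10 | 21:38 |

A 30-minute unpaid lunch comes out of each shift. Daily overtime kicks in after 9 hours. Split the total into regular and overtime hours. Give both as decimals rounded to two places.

Regular 19.78 hours, overtime 0.97 hours

Tue: 07:22–12:07 = 4 h 45 min; less 30 min break → 4 h 15 min
Wed: 08:29–15:31 = 7 h 2 min; less 30 min break → 6 h 32 min
Thu: 11:10–21:38 = 10 h 28 min; less 30 min break → 9 h 58 min
Tue reg 4 h 15 min / OT 0 h 0 min; Wed reg 6 h 32 min / OT 0 h 0 min; Thu reg 9 h 0 min / OT 0 h 58 min.
Totals: regular 19 h 47 min, overtime 0 h 58 min.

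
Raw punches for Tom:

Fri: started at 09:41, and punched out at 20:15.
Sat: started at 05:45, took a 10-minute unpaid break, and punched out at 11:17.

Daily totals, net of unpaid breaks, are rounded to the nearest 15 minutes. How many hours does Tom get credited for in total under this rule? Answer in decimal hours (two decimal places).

Fri: 09:41–20:15 = 10 h 34 min → rounds to 10 h 30 min
Sat: 05:45–11:17 = 5 h 32 min − 10 min = 5 h 22 min → rounds to 5 h 15 min
Total credited: 15 h 45 min.

15.75 hours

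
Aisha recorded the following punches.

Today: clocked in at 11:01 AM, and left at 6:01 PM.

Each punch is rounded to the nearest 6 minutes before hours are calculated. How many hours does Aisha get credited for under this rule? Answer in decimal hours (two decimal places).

Today: in 11:01 AM→11:00 AM, out 6:01 PM→6:00 PM; 7 h 0 min

7.00 hours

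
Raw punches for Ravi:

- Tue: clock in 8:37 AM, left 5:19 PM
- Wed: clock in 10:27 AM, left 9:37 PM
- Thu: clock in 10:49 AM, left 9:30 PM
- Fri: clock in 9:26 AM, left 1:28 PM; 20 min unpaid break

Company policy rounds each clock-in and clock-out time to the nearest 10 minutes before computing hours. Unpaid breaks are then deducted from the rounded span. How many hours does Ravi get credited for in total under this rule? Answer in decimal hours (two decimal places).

Tue: in 8:37 AM→8:40 AM, out 5:19 PM→5:20 PM; 8 h 40 min
Wed: in 10:27 AM→10:30 AM, out 9:37 PM→9:40 PM; 11 h 10 min
Thu: in 10:49 AM→10:50 AM, out 9:30 PM→9:30 PM; 10 h 40 min
Fri: in 9:26 AM→9:30 AM, out 1:28 PM→1:30 PM; 4 h 0 min − 20 min = 3 h 40 min
Total credited: 34 h 10 min.

34.17 hours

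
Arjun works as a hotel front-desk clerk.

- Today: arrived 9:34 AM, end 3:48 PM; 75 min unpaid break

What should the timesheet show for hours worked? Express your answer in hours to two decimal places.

Today: 9:34 AM–3:48 PM = 6 h 14 min; less 75 min break → 4 h 59 min

4.98 hours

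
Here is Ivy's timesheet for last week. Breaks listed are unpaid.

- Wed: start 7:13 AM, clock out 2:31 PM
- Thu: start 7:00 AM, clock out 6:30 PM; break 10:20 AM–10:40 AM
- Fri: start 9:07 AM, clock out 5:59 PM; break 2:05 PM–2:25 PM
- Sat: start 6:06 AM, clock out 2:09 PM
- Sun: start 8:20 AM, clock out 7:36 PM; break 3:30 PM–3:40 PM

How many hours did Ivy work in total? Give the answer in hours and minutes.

46 h 9 min

Wed: 7:13 AM–2:31 PM = 7 h 18 min
Thu: 7:00 AM–6:30 PM = 11 h 30 min; less 20 min break → 11 h 10 min
Fri: 9:07 AM–5:59 PM = 8 h 52 min; less 20 min break → 8 h 32 min
Sat: 6:06 AM–2:09 PM = 8 h 3 min
Sun: 8:20 AM–7:36 PM = 11 h 16 min; less 10 min break → 11 h 6 min
Total: 7 h 18 min + 11 h 10 min + 8 h 32 min + 8 h 3 min + 11 h 6 min = 46 h 9 min.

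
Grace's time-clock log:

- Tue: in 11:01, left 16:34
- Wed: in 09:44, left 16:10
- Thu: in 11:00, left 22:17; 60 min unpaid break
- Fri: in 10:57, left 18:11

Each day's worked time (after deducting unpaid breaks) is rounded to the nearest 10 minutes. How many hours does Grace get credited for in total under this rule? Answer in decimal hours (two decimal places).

29.50 hours

Tue: 11:01–16:34 = 5 h 33 min → rounds to 5 h 30 min
Wed: 09:44–16:10 = 6 h 26 min → rounds to 6 h 30 min
Thu: 11:00–22:17 = 11 h 17 min − 60 min = 10 h 17 min → rounds to 10 h 20 min
Fri: 10:57–18:11 = 7 h 14 min → rounds to 7 h 10 min
Total credited: 29 h 30 min.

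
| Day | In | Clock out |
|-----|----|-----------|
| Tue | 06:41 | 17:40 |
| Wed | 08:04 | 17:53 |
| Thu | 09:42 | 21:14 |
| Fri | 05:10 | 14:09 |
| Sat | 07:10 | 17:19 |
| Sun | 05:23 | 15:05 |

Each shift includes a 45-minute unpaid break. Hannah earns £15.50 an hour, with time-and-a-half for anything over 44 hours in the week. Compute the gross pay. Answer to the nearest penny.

£976.50

Tue: 06:41–17:40 = 10 h 59 min; less 45 min break → 10 h 14 min
Wed: 08:04–17:53 = 9 h 49 min; less 45 min break → 9 h 4 min
Thu: 09:42–21:14 = 11 h 32 min; less 45 min break → 10 h 47 min
Fri: 05:10–14:09 = 8 h 59 min; less 45 min break → 8 h 14 min
Sat: 07:10–17:19 = 10 h 9 min; less 45 min break → 9 h 24 min
Sun: 05:23–15:05 = 9 h 42 min; less 45 min break → 8 h 57 min
Total worked: 56 h 40 min = 3400 min.
Regular 44 h 0 min = 2640 min at £15.50/h; overtime 12 h 40 min = 760 min at £23.25/h.
Pay = (2640 × £15.50 + 760 × £23.25) ÷ 60 = £976.50.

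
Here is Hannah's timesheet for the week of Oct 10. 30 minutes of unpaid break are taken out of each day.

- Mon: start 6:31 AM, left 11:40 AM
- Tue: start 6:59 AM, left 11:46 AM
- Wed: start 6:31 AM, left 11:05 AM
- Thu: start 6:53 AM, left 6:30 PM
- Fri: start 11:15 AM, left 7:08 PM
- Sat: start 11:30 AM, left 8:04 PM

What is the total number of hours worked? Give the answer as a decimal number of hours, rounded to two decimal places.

39.57 hours

Mon: 6:31 AM–11:40 AM = 5 h 9 min; less 30 min break → 4 h 39 min
Tue: 6:59 AM–11:46 AM = 4 h 47 min; less 30 min break → 4 h 17 min
Wed: 6:31 AM–11:05 AM = 4 h 34 min; less 30 min break → 4 h 4 min
Thu: 6:53 AM–6:30 PM = 11 h 37 min; less 30 min break → 11 h 7 min
Fri: 11:15 AM–7:08 PM = 7 h 53 min; less 30 min break → 7 h 23 min
Sat: 11:30 AM–8:04 PM = 8 h 34 min; less 30 min break → 8 h 4 min
Total: 4 h 39 min + 4 h 17 min + 4 h 4 min + 11 h 7 min + 7 h 23 min + 8 h 4 min = 39 h 34 min.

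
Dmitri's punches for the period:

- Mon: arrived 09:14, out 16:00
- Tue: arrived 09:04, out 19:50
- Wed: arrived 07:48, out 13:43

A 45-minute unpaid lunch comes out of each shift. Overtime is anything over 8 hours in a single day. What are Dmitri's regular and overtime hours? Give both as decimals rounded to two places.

Regular 19.18 hours, overtime 2.02 hours

Mon: 09:14–16:00 = 6 h 46 min; less 45 min break → 6 h 1 min
Tue: 09:04–19:50 = 10 h 46 min; less 45 min break → 10 h 1 min
Wed: 07:48–13:43 = 5 h 55 min; less 45 min break → 5 h 10 min
Mon reg 6 h 1 min / OT 0 h 0 min; Tue reg 8 h 0 min / OT 2 h 1 min; Wed reg 5 h 10 min / OT 0 h 0 min.
Totals: regular 19 h 11 min, overtime 2 h 1 min.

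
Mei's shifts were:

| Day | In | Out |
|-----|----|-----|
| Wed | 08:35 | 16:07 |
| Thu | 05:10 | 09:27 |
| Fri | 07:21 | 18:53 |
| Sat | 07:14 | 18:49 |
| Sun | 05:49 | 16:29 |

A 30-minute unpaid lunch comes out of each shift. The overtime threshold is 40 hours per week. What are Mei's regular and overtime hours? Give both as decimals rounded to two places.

Regular 40.00 hours, overtime 3.10 hours

Wed: 08:35–16:07 = 7 h 32 min; less 30 min break → 7 h 2 min
Thu: 05:10–09:27 = 4 h 17 min; less 30 min break → 3 h 47 min
Fri: 07:21–18:53 = 11 h 32 min; less 30 min break → 11 h 2 min
Sat: 07:14–18:49 = 11 h 35 min; less 30 min break → 11 h 5 min
Sun: 05:49–16:29 = 10 h 40 min; less 30 min break → 10 h 10 min
Total worked: 43 h 6 min = 43.10 h.
Threshold 40 h → overtime 3 h 6 min, regular 40 h 0 min.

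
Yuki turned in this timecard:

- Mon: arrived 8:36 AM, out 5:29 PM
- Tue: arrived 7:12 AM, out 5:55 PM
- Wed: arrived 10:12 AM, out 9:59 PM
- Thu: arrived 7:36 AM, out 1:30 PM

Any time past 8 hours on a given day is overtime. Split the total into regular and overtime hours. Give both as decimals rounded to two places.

Mon: 8:36 AM–5:29 PM = 8 h 53 min
Tue: 7:12 AM–5:55 PM = 10 h 43 min
Wed: 10:12 AM–9:59 PM = 11 h 47 min
Thu: 7:36 AM–1:30 PM = 5 h 54 min
Mon reg 8 h 0 min / OT 0 h 53 min; Tue reg 8 h 0 min / OT 2 h 43 min; Wed reg 8 h 0 min / OT 3 h 47 min; Thu reg 5 h 54 min / OT 0 h 0 min.
Totals: regular 29 h 54 min, overtime 7 h 23 min.

Regular 29.90 hours, overtime 7.38 hours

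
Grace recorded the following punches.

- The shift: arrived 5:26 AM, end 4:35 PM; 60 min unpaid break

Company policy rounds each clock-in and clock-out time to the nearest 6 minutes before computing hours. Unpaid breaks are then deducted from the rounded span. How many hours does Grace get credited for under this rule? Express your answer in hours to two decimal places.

The shift: in 5:26 AM→5:24 AM, out 4:35 PM→4:36 PM; 11 h 12 min − 60 min = 10 h 12 min

10.20 hours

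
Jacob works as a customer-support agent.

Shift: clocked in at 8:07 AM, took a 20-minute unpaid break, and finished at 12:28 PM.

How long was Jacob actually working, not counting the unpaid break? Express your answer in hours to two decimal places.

4.02 hours

Shift: 8:07 AM–12:28 PM = 4 h 21 min; less 20 min break → 4 h 1 min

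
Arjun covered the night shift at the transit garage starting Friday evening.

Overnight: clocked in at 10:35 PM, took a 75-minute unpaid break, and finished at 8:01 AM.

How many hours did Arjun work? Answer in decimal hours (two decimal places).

Overnight: 10:35 PM → midnight = 1 h 25 min; midnight → 8:01 AM = 8 h 1 min; span 9 h 26 min; less 75 min break → 8 h 11 min

8.18 hours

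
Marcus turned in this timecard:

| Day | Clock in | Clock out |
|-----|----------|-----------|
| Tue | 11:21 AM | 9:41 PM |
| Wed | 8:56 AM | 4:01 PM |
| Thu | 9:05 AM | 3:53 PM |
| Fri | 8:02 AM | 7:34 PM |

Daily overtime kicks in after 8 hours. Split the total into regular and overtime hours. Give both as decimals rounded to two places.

Tue: 11:21 AM–9:41 PM = 10 h 20 min
Wed: 8:56 AM–4:01 PM = 7 h 5 min
Thu: 9:05 AM–3:53 PM = 6 h 48 min
Fri: 8:02 AM–7:34 PM = 11 h 32 min
Tue reg 8 h 0 min / OT 2 h 20 min; Wed reg 7 h 5 min / OT 0 h 0 min; Thu reg 6 h 48 min / OT 0 h 0 min; Fri reg 8 h 0 min / OT 3 h 32 min.
Totals: regular 29 h 53 min, overtime 5 h 52 min.

Regular 29.88 hours, overtime 5.87 hours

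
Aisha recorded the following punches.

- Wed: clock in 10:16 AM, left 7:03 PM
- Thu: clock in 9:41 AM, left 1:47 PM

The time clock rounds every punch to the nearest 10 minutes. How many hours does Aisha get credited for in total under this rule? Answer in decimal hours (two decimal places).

12.83 hours

Wed: in 10:16 AM→10:20 AM, out 7:03 PM→7:00 PM; 8 h 40 min
Thu: in 9:41 AM→9:40 AM, out 1:47 PM→1:50 PM; 4 h 10 min
Total credited: 12 h 50 min.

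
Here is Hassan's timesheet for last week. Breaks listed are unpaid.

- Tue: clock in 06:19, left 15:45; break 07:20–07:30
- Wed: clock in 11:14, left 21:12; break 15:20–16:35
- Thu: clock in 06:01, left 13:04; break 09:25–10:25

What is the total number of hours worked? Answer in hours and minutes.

24 h 2 min

Tue: 06:19–15:45 = 9 h 26 min; less 10 min break → 9 h 16 min
Wed: 11:14–21:12 = 9 h 58 min; less 75 min break → 8 h 43 min
Thu: 06:01–13:04 = 7 h 3 min; less 60 min break → 6 h 3 min
Total: 9 h 16 min + 8 h 43 min + 6 h 3 min = 24 h 2 min.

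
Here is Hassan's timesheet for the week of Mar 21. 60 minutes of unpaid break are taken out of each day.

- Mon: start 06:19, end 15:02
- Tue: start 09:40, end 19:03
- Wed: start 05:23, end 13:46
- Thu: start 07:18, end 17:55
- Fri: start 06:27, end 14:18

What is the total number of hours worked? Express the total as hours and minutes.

39 h 57 min

Mon: 06:19–15:02 = 8 h 43 min; less 60 min break → 7 h 43 min
Tue: 09:40–19:03 = 9 h 23 min; less 60 min break → 8 h 23 min
Wed: 05:23–13:46 = 8 h 23 min; less 60 min break → 7 h 23 min
Thu: 07:18–17:55 = 10 h 37 min; less 60 min break → 9 h 37 min
Fri: 06:27–14:18 = 7 h 51 min; less 60 min break → 6 h 51 min
Total: 7 h 43 min + 8 h 23 min + 7 h 23 min + 9 h 37 min + 6 h 51 min = 39 h 57 min.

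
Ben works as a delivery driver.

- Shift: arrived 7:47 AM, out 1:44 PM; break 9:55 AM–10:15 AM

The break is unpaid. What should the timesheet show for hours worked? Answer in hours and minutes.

Shift: 7:47 AM–1:44 PM = 5 h 57 min; less 20 min break → 5 h 37 min

5 h 37 min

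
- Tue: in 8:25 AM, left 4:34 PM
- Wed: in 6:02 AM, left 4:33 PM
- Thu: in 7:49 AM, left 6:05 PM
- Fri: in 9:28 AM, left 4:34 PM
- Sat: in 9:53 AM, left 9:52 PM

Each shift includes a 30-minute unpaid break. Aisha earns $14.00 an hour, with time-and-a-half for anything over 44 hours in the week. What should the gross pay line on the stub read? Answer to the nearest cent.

$647.85

Tue: 8:25 AM–4:34 PM = 8 h 9 min; less 30 min break → 7 h 39 min
Wed: 6:02 AM–4:33 PM = 10 h 31 min; less 30 min break → 10 h 1 min
Thu: 7:49 AM–6:05 PM = 10 h 16 min; less 30 min break → 9 h 46 min
Fri: 9:28 AM–4:34 PM = 7 h 6 min; less 30 min break → 6 h 36 min
Sat: 9:53 AM–9:52 PM = 11 h 59 min; less 30 min break → 11 h 29 min
Total worked: 45 h 31 min = 2731 min.
Regular 44 h 0 min = 2640 min at $14.00/h; overtime 1 h 31 min = 91 min at $21.00/h.
Pay = (2640 × $14.00 + 91 × $21.00) ÷ 60 = $647.85.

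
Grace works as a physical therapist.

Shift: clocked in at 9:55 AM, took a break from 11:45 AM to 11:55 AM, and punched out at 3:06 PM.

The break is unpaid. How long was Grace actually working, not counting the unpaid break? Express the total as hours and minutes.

5 h 1 min

Shift: 9:55 AM–3:06 PM = 5 h 11 min; less 10 min break → 5 h 1 min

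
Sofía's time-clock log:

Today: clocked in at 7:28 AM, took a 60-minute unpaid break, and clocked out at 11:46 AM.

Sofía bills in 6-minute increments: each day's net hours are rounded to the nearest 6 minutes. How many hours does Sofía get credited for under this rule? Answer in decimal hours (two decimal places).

Today: 7:28 AM–11:46 AM = 4 h 18 min − 60 min = 3 h 18 min → rounds to 3 h 18 min

3.30 hours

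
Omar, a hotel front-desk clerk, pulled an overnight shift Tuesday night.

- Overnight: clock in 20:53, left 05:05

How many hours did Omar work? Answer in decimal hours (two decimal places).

Overnight: 20:53 → midnight = 3 h 7 min; midnight → 05:05 = 5 h 5 min; span 8 h 12 min

8.20 hours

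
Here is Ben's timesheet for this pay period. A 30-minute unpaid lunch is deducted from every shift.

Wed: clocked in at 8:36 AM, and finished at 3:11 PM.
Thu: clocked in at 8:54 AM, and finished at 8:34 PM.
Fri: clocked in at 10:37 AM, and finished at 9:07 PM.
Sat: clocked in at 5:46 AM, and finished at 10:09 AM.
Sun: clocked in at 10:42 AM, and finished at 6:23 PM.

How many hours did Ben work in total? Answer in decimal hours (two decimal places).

Wed: 8:36 AM–3:11 PM = 6 h 35 min; less 30 min break → 6 h 5 min
Thu: 8:54 AM–8:34 PM = 11 h 40 min; less 30 min break → 11 h 10 min
Fri: 10:37 AM–9:07 PM = 10 h 30 min; less 30 min break → 10 h 0 min
Sat: 5:46 AM–10:09 AM = 4 h 23 min; less 30 min break → 3 h 53 min
Sun: 10:42 AM–6:23 PM = 7 h 41 min; less 30 min break → 7 h 11 min
Total: 6 h 5 min + 11 h 10 min + 10 h 0 min + 3 h 53 min + 7 h 11 min = 38 h 19 min.

38.32 hours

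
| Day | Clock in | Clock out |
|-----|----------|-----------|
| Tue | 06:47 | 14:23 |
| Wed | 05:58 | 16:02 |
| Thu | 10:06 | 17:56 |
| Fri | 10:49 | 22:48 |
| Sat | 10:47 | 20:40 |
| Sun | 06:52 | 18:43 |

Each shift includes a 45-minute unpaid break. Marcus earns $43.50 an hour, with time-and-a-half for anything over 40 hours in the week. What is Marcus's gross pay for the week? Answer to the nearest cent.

$2700.26

Tue: 06:47–14:23 = 7 h 36 min; less 45 min break → 6 h 51 min
Wed: 05:58–16:02 = 10 h 4 min; less 45 min break → 9 h 19 min
Thu: 10:06–17:56 = 7 h 50 min; less 45 min break → 7 h 5 min
Fri: 10:49–22:48 = 11 h 59 min; less 45 min break → 11 h 14 min
Sat: 10:47–20:40 = 9 h 53 min; less 45 min break → 9 h 8 min
Sun: 06:52–18:43 = 11 h 51 min; less 45 min break → 11 h 6 min
Total worked: 54 h 43 min = 3283 min.
Regular 40 h 0 min = 2400 min at $43.50/h; overtime 14 h 43 min = 883 min at $65.25/h.
Pay = (2400 × $43.50 + 883 × $65.25) ÷ 60 = $2700.26.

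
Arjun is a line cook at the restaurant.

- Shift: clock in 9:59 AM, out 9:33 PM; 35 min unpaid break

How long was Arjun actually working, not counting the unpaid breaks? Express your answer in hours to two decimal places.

Shift: 9:59 AM–9:33 PM = 11 h 34 min; less 35 min break → 10 h 59 min

10.98 hours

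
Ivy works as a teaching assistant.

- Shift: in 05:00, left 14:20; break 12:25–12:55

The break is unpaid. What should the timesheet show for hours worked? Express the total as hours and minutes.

Shift: 05:00–14:20 = 9 h 20 min; less 30 min break → 8 h 50 min

8 h 50 min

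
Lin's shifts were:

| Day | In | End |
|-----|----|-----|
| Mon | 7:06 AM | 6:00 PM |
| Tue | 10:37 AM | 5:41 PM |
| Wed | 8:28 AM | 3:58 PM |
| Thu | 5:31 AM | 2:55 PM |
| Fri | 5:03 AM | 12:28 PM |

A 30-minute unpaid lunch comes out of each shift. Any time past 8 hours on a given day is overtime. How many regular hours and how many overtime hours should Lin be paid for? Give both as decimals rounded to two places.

Regular 36.48 hours, overtime 3.30 hours

Mon: 7:06 AM–6:00 PM = 10 h 54 min; less 30 min break → 10 h 24 min
Tue: 10:37 AM–5:41 PM = 7 h 4 min; less 30 min break → 6 h 34 min
Wed: 8:28 AM–3:58 PM = 7 h 30 min; less 30 min break → 7 h 0 min
Thu: 5:31 AM–2:55 PM = 9 h 24 min; less 30 min break → 8 h 54 min
Fri: 5:03 AM–12:28 PM = 7 h 25 min; less 30 min break → 6 h 55 min
Mon reg 8 h 0 min / OT 2 h 24 min; Tue reg 6 h 34 min / OT 0 h 0 min; Wed reg 7 h 0 min / OT 0 h 0 min; Thu reg 8 h 0 min / OT 0 h 54 min; Fri reg 6 h 55 min / OT 0 h 0 min.
Totals: regular 36 h 29 min, overtime 3 h 18 min.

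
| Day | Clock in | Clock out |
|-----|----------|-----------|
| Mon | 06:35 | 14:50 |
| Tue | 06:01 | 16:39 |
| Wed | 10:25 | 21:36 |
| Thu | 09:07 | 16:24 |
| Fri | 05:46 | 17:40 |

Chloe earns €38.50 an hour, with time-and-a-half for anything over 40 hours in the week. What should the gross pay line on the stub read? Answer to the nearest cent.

Mon: 06:35–14:50 = 8 h 15 min
Tue: 06:01–16:39 = 10 h 38 min
Wed: 10:25–21:36 = 11 h 11 min
Thu: 09:07–16:24 = 7 h 17 min
Fri: 05:46–17:40 = 11 h 54 min
Total worked: 49 h 15 min = 2955 min.
Regular 40 h 0 min = 2400 min at €38.50/h; overtime 9 h 15 min = 555 min at €57.75/h.
Pay = (2400 × €38.50 + 555 × €57.75) ÷ 60 = €2074.19.

€2074.19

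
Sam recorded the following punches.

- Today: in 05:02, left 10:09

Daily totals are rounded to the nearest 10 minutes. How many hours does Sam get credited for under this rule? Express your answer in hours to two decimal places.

Today: 05:02–10:09 = 5 h 7 min → rounds to 5 h 10 min

5.17 hours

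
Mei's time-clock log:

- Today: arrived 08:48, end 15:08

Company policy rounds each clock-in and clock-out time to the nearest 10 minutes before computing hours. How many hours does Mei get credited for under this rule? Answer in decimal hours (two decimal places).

Today: in 08:48→08:50, out 15:08→15:10; 6 h 20 min

6.33 hours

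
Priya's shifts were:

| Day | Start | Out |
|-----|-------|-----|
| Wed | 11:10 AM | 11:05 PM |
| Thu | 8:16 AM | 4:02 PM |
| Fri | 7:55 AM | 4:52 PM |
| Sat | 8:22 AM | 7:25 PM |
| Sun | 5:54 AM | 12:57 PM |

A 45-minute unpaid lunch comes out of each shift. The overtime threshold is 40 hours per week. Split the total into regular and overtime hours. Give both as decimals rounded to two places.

Wed: 11:10 AM–11:05 PM = 11 h 55 min; less 45 min break → 11 h 10 min
Thu: 8:16 AM–4:02 PM = 7 h 46 min; less 45 min break → 7 h 1 min
Fri: 7:55 AM–4:52 PM = 8 h 57 min; less 45 min break → 8 h 12 min
Sat: 8:22 AM–7:25 PM = 11 h 3 min; less 45 min break → 10 h 18 min
Sun: 5:54 AM–12:57 PM = 7 h 3 min; less 45 min break → 6 h 18 min
Total worked: 42 h 59 min = 42.98 h.
Threshold 40 h → overtime 2 h 59 min, regular 40 h 0 min.

Regular 40.00 hours, overtime 2.98 hours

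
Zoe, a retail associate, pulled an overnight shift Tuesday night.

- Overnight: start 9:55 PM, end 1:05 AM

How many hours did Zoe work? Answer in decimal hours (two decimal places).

Overnight: 9:55 PM → midnight = 2 h 5 min; midnight → 1:05 AM = 1 h 5 min; span 3 h 10 min

3.17 hours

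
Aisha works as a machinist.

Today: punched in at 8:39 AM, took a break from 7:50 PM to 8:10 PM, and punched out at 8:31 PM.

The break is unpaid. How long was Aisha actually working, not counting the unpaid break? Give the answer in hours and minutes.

11 h 32 min

Today: 8:39 AM–8:31 PM = 11 h 52 min; less 20 min break → 11 h 32 min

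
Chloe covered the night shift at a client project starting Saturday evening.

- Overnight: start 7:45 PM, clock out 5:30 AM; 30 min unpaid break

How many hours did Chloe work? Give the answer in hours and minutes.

9 h 15 min

Overnight: 7:45 PM → midnight = 4 h 15 min; midnight → 5:30 AM = 5 h 30 min; span 9 h 45 min; less 30 min break → 9 h 15 min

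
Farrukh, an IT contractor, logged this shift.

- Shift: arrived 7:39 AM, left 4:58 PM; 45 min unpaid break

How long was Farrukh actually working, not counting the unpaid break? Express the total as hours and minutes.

8 h 34 min

Shift: 7:39 AM–4:58 PM = 9 h 19 min; less 45 min break → 8 h 34 min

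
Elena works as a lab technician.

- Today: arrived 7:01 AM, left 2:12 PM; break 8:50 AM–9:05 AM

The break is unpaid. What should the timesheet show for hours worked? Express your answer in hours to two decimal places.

6.93 hours

Today: 7:01 AM–2:12 PM = 7 h 11 min; less 15 min break → 6 h 56 min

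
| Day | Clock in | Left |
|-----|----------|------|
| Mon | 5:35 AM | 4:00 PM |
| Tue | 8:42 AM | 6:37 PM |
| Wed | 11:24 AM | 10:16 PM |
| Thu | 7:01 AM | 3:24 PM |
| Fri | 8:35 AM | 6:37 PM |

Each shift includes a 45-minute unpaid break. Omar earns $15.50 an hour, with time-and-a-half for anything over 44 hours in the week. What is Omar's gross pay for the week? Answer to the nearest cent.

$725.40

Mon: 5:35 AM–4:00 PM = 10 h 25 min; less 45 min break → 9 h 40 min
Tue: 8:42 AM–6:37 PM = 9 h 55 min; less 45 min break → 9 h 10 min
Wed: 11:24 AM–10:16 PM = 10 h 52 min; less 45 min break → 10 h 7 min
Thu: 7:01 AM–3:24 PM = 8 h 23 min; less 45 min break → 7 h 38 min
Fri: 8:35 AM–6:37 PM = 10 h 2 min; less 45 min break → 9 h 17 min
Total worked: 45 h 52 min = 2752 min.
Regular 44 h 0 min = 2640 min at $15.50/h; overtime 1 h 52 min = 112 min at $23.25/h.
Pay = (2640 × $15.50 + 112 × $23.25) ÷ 60 = $725.40.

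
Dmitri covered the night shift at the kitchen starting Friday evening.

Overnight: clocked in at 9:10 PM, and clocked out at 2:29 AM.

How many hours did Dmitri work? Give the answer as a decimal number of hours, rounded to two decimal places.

5.32 hours

Overnight: 9:10 PM → midnight = 2 h 50 min; midnight → 2:29 AM = 2 h 29 min; span 5 h 19 min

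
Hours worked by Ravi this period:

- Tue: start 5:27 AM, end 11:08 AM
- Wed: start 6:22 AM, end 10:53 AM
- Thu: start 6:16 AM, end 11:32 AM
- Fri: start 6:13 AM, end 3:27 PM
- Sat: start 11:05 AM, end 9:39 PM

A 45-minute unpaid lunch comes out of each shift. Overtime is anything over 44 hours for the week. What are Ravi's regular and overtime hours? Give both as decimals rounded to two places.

Regular 31.52 hours, overtime 0.00 hours

Tue: 5:27 AM–11:08 AM = 5 h 41 min; less 45 min break → 4 h 56 min
Wed: 6:22 AM–10:53 AM = 4 h 31 min; less 45 min break → 3 h 46 min
Thu: 6:16 AM–11:32 AM = 5 h 16 min; less 45 min break → 4 h 31 min
Fri: 6:13 AM–3:27 PM = 9 h 14 min; less 45 min break → 8 h 29 min
Sat: 11:05 AM–9:39 PM = 10 h 34 min; less 45 min break → 9 h 49 min
Total worked: 31 h 31 min = 31.52 h.
Threshold 44 h → overtime 0 h 0 min, regular 31 h 31 min.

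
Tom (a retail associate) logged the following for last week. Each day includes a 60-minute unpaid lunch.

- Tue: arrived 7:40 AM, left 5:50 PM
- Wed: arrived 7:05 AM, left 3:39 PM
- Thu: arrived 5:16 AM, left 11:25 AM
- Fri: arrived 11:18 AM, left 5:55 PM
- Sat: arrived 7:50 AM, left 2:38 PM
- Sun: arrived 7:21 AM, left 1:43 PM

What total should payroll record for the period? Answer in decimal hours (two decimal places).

Tue: 7:40 AM–5:50 PM = 10 h 10 min; less 60 min break → 9 h 10 min
Wed: 7:05 AM–3:39 PM = 8 h 34 min; less 60 min break → 7 h 34 min
Thu: 5:16 AM–11:25 AM = 6 h 9 min; less 60 min break → 5 h 9 min
Fri: 11:18 AM–5:55 PM = 6 h 37 min; less 60 min break → 5 h 37 min
Sat: 7:50 AM–2:38 PM = 6 h 48 min; less 60 min break → 5 h 48 min
Sun: 7:21 AM–1:43 PM = 6 h 22 min; less 60 min break → 5 h 22 min
Total: 9 h 10 min + 7 h 34 min + 5 h 9 min + 5 h 37 min + 5 h 48 min + 5 h 22 min = 38 h 40 min.

38.67 hours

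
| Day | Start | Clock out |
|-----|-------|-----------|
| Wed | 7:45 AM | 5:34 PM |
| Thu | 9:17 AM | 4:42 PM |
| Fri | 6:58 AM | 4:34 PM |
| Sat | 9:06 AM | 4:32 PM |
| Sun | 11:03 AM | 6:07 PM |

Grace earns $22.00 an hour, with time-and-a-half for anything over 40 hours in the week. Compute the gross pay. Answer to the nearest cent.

Wed: 7:45 AM–5:34 PM = 9 h 49 min
Thu: 9:17 AM–4:42 PM = 7 h 25 min
Fri: 6:58 AM–4:34 PM = 9 h 36 min
Sat: 9:06 AM–4:32 PM = 7 h 26 min
Sun: 11:03 AM–6:07 PM = 7 h 4 min
Total worked: 41 h 20 min = 2480 min.
Regular 40 h 0 min = 2400 min at $22.00/h; overtime 1 h 20 min = 80 min at $33.00/h.
Pay = (2400 × $22.00 + 80 × $33.00) ÷ 60 = $924.00.

$924.00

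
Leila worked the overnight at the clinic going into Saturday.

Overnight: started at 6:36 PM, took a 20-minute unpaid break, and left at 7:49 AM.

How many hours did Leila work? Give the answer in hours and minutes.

Overnight: 6:36 PM → midnight = 5 h 24 min; midnight → 7:49 AM = 7 h 49 min; span 13 h 13 min; less 20 min break → 12 h 53 min

12 h 53 min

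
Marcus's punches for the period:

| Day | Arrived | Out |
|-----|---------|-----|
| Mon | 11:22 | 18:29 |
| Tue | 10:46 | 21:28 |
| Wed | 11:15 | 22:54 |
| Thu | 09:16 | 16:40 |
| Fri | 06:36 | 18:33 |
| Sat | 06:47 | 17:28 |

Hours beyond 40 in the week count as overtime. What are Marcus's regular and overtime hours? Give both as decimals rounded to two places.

Mon: 11:22–18:29 = 7 h 7 min
Tue: 10:46–21:28 = 10 h 42 min
Wed: 11:15–22:54 = 11 h 39 min
Thu: 09:16–16:40 = 7 h 24 min
Fri: 06:36–18:33 = 11 h 57 min
Sat: 06:47–17:28 = 10 h 41 min
Total worked: 59 h 30 min = 59.50 h.
Threshold 40 h → overtime 19 h 30 min, regular 40 h 0 min.

Regular 40.00 hours, overtime 19.50 hours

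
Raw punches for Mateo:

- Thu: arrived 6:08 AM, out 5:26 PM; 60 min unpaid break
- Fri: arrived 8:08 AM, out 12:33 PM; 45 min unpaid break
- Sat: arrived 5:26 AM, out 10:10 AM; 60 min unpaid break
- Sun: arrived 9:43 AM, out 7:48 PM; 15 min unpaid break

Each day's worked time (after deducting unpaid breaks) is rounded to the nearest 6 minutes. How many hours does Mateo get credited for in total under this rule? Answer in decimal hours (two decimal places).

27.50 hours

Thu: 6:08 AM–5:26 PM = 11 h 18 min − 60 min = 10 h 18 min → rounds to 10 h 18 min
Fri: 8:08 AM–12:33 PM = 4 h 25 min − 45 min = 3 h 40 min → rounds to 3 h 42 min
Sat: 5:26 AM–10:10 AM = 4 h 44 min − 60 min = 3 h 44 min → rounds to 3 h 42 min
Sun: 9:43 AM–7:48 PM = 10 h 5 min − 15 min = 9 h 50 min → rounds to 9 h 48 min
Total credited: 27 h 30 min.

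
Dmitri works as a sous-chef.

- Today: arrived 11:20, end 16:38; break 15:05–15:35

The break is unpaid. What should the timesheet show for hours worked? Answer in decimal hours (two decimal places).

4.80 hours

Today: 11:20–16:38 = 5 h 18 min; less 30 min break → 4 h 48 min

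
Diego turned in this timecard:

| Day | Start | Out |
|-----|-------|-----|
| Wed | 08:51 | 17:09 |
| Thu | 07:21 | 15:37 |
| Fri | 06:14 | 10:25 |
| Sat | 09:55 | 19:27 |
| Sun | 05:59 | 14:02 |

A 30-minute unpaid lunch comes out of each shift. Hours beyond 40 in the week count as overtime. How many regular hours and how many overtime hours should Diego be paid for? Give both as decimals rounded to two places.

Wed: 08:51–17:09 = 8 h 18 min; less 30 min break → 7 h 48 min
Thu: 07:21–15:37 = 8 h 16 min; less 30 min break → 7 h 46 min
Fri: 06:14–10:25 = 4 h 11 min; less 30 min break → 3 h 41 min
Sat: 09:55–19:27 = 9 h 32 min; less 30 min break → 9 h 2 min
Sun: 05:59–14:02 = 8 h 3 min; less 30 min break → 7 h 33 min
Total worked: 35 h 50 min = 35.83 h.
Threshold 40 h → overtime 0 h 0 min, regular 35 h 50 min.

Regular 35.83 hours, overtime 0.00 hours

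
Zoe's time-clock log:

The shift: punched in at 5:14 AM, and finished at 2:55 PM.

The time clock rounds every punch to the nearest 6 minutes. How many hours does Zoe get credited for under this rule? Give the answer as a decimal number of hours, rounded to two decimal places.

The shift: in 5:14 AM→5:12 AM, out 2:55 PM→2:54 PM; 9 h 42 min

9.70 hours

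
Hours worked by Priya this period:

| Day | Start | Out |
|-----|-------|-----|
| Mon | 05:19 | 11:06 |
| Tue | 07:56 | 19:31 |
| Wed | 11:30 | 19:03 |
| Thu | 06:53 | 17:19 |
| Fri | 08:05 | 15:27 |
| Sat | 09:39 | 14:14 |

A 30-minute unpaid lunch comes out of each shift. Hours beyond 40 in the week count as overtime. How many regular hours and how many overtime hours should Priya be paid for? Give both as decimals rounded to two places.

Mon: 05:19–11:06 = 5 h 47 min; less 30 min break → 5 h 17 min
Tue: 07:56–19:31 = 11 h 35 min; less 30 min break → 11 h 5 min
Wed: 11:30–19:03 = 7 h 33 min; less 30 min break → 7 h 3 min
Thu: 06:53–17:19 = 10 h 26 min; less 30 min break → 9 h 56 min
Fri: 08:05–15:27 = 7 h 22 min; less 30 min break → 6 h 52 min
Sat: 09:39–14:14 = 4 h 35 min; less 30 min break → 4 h 5 min
Total worked: 44 h 18 min = 44.30 h.
Threshold 40 h → overtime 4 h 18 min, regular 40 h 0 min.

Regular 40.00 hours, overtime 4.30 hours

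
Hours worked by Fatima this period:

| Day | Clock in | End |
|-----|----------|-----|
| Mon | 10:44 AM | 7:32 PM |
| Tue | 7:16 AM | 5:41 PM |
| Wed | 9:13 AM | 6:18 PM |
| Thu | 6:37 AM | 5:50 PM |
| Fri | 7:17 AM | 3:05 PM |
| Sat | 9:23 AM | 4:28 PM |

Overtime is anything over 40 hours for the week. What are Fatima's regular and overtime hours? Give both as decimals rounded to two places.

Mon: 10:44 AM–7:32 PM = 8 h 48 min
Tue: 7:16 AM–5:41 PM = 10 h 25 min
Wed: 9:13 AM–6:18 PM = 9 h 5 min
Thu: 6:37 AM–5:50 PM = 11 h 13 min
Fri: 7:17 AM–3:05 PM = 7 h 48 min
Sat: 9:23 AM–4:28 PM = 7 h 5 min
Total worked: 54 h 24 min = 54.40 h.
Threshold 40 h → overtime 14 h 24 min, regular 40 h 0 min.

Regular 40.00 hours, overtime 14.40 hours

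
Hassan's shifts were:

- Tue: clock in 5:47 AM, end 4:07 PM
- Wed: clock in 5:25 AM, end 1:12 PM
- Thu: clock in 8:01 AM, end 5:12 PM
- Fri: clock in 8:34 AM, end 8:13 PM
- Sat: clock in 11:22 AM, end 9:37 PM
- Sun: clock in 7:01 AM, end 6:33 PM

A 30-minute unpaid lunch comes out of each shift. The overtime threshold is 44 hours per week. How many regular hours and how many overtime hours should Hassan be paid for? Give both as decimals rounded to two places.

Tue: 5:47 AM–4:07 PM = 10 h 20 min; less 30 min break → 9 h 50 min
Wed: 5:25 AM–1:12 PM = 7 h 47 min; less 30 min break → 7 h 17 min
Thu: 8:01 AM–5:12 PM = 9 h 11 min; less 30 min break → 8 h 41 min
Fri: 8:34 AM–8:13 PM = 11 h 39 min; less 30 min break → 11 h 9 min
Sat: 11:22 AM–9:37 PM = 10 h 15 min; less 30 min break → 9 h 45 min
Sun: 7:01 AM–6:33 PM = 11 h 32 min; less 30 min break → 11 h 2 min
Total worked: 57 h 44 min = 57.73 h.
Threshold 44 h → overtime 13 h 44 min, regular 44 h 0 min.

Regular 44.00 hours, overtime 13.73 hours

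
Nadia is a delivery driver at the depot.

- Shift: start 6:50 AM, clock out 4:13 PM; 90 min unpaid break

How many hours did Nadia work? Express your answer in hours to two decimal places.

Shift: 6:50 AM–4:13 PM = 9 h 23 min; less 90 min break → 7 h 53 min

7.88 hours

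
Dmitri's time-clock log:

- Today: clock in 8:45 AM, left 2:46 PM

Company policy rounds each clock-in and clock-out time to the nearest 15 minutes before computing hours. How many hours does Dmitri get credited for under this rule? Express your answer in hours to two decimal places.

6.00 hours

Today: in 8:45 AM→8:45 AM, out 2:46 PM→2:45 PM; 6 h 0 min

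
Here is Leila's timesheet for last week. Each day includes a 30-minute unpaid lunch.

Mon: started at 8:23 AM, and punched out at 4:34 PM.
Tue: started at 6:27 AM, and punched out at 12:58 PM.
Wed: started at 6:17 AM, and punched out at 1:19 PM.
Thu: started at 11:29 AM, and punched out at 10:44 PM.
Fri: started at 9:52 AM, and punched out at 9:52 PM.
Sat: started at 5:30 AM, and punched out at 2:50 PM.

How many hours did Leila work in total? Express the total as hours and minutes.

Mon: 8:23 AM–4:34 PM = 8 h 11 min; less 30 min break → 7 h 41 min
Tue: 6:27 AM–12:58 PM = 6 h 31 min; less 30 min break → 6 h 1 min
Wed: 6:17 AM–1:19 PM = 7 h 2 min; less 30 min break → 6 h 32 min
Thu: 11:29 AM–10:44 PM = 11 h 15 min; less 30 min break → 10 h 45 min
Fri: 9:52 AM–9:52 PM = 12 h 0 min; less 30 min break → 11 h 30 min
Sat: 5:30 AM–2:50 PM = 9 h 20 min; less 30 min break → 8 h 50 min
Total: 7 h 41 min + 6 h 1 min + 6 h 32 min + 10 h 45 min + 11 h 30 min + 8 h 50 min = 51 h 19 min.

51 h 19 min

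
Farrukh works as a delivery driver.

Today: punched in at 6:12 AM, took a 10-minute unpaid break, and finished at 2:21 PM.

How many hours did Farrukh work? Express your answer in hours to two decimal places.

7.98 hours

Today: 6:12 AM–2:21 PM = 8 h 9 min; less 10 min break → 7 h 59 min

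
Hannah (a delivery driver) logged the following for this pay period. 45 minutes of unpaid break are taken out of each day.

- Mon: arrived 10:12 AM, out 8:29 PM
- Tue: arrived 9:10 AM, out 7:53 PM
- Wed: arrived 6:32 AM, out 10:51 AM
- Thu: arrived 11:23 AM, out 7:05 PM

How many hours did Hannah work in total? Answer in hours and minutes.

30 h 1 min

Mon: 10:12 AM–8:29 PM = 10 h 17 min; less 45 min break → 9 h 32 min
Tue: 9:10 AM–7:53 PM = 10 h 43 min; less 45 min break → 9 h 58 min
Wed: 6:32 AM–10:51 AM = 4 h 19 min; less 45 min break → 3 h 34 min
Thu: 11:23 AM–7:05 PM = 7 h 42 min; less 45 min break → 6 h 57 min
Total: 9 h 32 min + 9 h 58 min + 3 h 34 min + 6 h 57 min = 30 h 1 min.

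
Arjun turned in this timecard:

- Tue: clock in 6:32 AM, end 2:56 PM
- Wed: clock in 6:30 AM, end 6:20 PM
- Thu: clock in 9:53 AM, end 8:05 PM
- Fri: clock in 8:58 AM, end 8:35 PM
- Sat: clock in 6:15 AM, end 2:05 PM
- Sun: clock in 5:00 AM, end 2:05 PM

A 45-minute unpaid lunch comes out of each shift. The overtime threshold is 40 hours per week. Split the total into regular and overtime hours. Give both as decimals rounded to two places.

Regular 40.00 hours, overtime 14.47 hours

Tue: 6:32 AM–2:56 PM = 8 h 24 min; less 45 min break → 7 h 39 min
Wed: 6:30 AM–6:20 PM = 11 h 50 min; less 45 min break → 11 h 5 min
Thu: 9:53 AM–8:05 PM = 10 h 12 min; less 45 min break → 9 h 27 min
Fri: 8:58 AM–8:35 PM = 11 h 37 min; less 45 min break → 10 h 52 min
Sat: 6:15 AM–2:05 PM = 7 h 50 min; less 45 min break → 7 h 5 min
Sun: 5:00 AM–2:05 PM = 9 h 5 min; less 45 min break → 8 h 20 min
Total worked: 54 h 28 min = 54.47 h.
Threshold 40 h → overtime 14 h 28 min, regular 40 h 0 min.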